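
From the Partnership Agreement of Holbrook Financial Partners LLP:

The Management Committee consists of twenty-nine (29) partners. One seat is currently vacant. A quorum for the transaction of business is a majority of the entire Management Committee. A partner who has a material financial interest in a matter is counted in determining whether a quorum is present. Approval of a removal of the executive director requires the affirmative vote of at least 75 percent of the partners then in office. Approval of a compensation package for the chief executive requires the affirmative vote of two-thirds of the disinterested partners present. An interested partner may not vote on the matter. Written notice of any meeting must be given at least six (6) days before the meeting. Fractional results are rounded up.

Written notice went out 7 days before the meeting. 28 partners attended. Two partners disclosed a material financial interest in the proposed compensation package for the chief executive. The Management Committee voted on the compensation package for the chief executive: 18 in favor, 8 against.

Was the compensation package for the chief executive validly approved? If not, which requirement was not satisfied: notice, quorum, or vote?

Notice: 7 days given; 6 required (7 ≥ 6). Satisfied.
Quorum: 28 present (interested partners count toward quorum); quorum is 15. Satisfied.
Vote: the compensation package for the chief executive requires two-thirds of the disinterested partners present (28 − 2 = 26). 2/3 of 26 = 17.33, rounded up to 18, so 18 affirmative votes are needed; 18 voted in favor. Satisfied.

Valid — all requirements satisfied.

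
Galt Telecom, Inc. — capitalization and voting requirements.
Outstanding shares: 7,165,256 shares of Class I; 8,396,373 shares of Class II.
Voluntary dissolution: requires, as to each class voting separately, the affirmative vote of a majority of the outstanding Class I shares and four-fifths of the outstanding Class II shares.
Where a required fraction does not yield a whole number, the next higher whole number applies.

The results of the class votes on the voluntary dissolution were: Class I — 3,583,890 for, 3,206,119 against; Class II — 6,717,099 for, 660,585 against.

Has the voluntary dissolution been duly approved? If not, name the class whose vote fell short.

Approved — every class gave the required vote.

Class I: a majority of 7165256 is 3582629; 3,582,629 required, 3,583,890 in favor — approved.
Class II: 4/5 of 8396373 = 6717098.40, rounded up to 6717099; 6,717,099 required, 6,717,099 in favor — approved.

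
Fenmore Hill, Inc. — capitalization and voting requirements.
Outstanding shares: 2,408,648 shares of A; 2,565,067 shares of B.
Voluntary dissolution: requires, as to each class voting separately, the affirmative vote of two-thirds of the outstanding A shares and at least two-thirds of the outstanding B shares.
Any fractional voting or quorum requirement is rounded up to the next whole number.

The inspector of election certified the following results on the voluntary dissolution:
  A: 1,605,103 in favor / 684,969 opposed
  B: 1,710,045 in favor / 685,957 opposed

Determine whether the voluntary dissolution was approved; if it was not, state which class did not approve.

Not approved — the A shares did not give the required vote.

A: 2/3 of 2408648 = 1605765.33, rounded up to 1605766; 1,605,766 required, 1,605,103 in favor — not approved.
B: 2/3 of 2565067 = 1710044.67, rounded up to 1710045; 1,710,045 required, 1,710,045 in favor — approved.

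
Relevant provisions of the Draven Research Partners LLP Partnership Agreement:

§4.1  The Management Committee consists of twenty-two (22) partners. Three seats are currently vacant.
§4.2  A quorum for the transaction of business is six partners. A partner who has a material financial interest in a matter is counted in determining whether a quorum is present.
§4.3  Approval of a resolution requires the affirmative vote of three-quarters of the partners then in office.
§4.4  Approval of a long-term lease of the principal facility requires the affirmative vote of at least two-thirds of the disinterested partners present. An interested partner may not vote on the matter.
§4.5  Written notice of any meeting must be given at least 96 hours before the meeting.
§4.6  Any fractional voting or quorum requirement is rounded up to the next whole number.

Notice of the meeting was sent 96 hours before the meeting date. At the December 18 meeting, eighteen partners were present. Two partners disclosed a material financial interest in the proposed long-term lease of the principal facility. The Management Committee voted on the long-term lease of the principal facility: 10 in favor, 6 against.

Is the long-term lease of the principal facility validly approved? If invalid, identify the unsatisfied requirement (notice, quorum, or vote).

Notice: 96 hours given; 96 required (96 ≥ 96). Satisfied.
Quorum: 18 present (interested partners count toward quorum); quorum is 6. Satisfied.
Vote: the long-term lease of the principal facility requires two-thirds of the disinterested partners present (18 − 2 = 16). 2/3 of 16 = 10.67, rounded up to 11, so 11 affirmative votes are needed; 10 voted in favor. Not satisfied.

Invalid — vote requirement not satisfied.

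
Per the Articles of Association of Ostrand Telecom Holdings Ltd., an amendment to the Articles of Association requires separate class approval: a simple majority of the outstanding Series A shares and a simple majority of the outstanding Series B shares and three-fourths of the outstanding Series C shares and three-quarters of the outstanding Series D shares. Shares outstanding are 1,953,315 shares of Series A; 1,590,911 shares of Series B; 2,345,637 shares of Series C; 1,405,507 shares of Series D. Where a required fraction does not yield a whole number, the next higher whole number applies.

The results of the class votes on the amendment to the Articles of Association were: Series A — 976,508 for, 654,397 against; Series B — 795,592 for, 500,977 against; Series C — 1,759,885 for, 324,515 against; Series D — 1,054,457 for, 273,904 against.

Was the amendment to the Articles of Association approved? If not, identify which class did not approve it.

Series A: a majority of 1953315 is 976658; 976,658 required, 976,508 in favor — not approved.
Series B: a majority of 1590911 is 795456; 795,456 required, 795,592 in favor — approved.
Series C: 3/4 of 2345637 = 1759227.75, rounded up to 1759228; 1,759,228 required, 1,759,885 in favor — approved.
Series D: 3/4 of 1405507 = 1054130.25, rounded up to 1054131; 1,054,131 required, 1,054,457 in favor — approved.

Not approved — the Series A shares did not give the required vote.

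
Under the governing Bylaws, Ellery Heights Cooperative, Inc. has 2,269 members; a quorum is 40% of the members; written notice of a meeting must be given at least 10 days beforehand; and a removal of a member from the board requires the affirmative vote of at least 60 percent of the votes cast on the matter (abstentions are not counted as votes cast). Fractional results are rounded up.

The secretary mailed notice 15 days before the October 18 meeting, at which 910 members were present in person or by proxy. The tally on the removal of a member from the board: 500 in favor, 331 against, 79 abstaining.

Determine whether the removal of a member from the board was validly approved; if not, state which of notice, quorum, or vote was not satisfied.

Valid — all requirements satisfied.

Notice: 15 days given; 10 required. Satisfied.
Quorum: 40% of 2,269 = 907.60, rounded up to 908; 910 present. Satisfied.
Vote: requires three-fifths of the votes cast (910 − 79 abstaining = 831); 3/5 of 831 = 498.60, rounded up to 499, so 499 needed; 500 in favor. Satisfied.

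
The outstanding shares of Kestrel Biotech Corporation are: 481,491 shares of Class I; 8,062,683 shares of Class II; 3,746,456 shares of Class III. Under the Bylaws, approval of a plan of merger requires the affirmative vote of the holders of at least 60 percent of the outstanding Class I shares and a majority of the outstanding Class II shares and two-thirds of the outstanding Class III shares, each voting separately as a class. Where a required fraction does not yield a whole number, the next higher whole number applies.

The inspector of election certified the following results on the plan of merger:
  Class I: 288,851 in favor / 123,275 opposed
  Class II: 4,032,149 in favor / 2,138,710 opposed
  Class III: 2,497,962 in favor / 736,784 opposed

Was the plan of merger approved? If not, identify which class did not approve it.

Not approved — the Class I shares did not give the required vote.

Class I: 3/5 of 481491 = 288894.60, rounded up to 288895; 288,895 required, 288,851 in favor — not approved.
Class II: a majority of 8062683 is 4031342; 4,031,342 required, 4,032,149 in favor — approved.
Class III: 2/3 of 3746456 = 2497637.33, rounded up to 2497638; 2,497,638 required, 2,497,962 in favor — approved.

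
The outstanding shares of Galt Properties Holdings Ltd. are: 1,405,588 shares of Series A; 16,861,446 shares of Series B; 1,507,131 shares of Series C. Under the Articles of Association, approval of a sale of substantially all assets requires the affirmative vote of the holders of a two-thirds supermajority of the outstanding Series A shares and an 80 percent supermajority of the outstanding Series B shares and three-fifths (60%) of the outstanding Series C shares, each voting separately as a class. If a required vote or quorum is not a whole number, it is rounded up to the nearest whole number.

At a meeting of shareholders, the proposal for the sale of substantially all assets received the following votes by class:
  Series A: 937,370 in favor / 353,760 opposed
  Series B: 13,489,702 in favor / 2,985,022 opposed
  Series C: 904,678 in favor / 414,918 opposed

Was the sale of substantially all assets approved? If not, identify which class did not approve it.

Approved — every class gave the required vote.

Series A: 2/3 of 1405588 = 937058.67, rounded up to 937059; 937,059 required, 937,370 in favor — approved.
Series B: 4/5 of 16861446 = 13489156.80, rounded up to 13489157; 13,489,157 required, 13,489,702 in favor — approved.
Series C: 3/5 of 1507131 = 904278.60, rounded up to 904279; 904,279 required, 904,678 in favor — approved.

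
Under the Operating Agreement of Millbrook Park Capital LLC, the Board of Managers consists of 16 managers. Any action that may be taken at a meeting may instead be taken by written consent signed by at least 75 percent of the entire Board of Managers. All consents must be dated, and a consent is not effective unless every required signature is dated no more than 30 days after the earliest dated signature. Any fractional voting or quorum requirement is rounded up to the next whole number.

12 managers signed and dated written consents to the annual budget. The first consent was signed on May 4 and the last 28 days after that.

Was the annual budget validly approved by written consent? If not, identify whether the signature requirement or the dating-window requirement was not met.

Effective — both the signature and dating-window requirements are satisfied.

Signatures required: at least 75 percent of 16 — 3/4 of 16 = 12, so 12 needed; 12 signed. Sufficient.
Dating window: the latest signature is 28 days after the earliest; the limit is 30 days. Within the window.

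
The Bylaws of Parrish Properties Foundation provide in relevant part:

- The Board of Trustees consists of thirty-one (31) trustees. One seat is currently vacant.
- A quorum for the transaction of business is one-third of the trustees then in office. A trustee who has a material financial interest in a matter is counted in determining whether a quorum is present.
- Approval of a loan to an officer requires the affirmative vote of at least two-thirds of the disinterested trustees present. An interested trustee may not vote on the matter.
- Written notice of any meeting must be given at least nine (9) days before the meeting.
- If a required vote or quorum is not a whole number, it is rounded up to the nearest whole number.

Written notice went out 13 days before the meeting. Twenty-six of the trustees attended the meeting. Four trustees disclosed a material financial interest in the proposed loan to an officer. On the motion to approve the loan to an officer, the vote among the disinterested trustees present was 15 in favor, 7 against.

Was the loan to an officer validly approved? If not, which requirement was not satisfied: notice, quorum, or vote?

Notice: 13 days given; 9 required (13 ≥ 9). Satisfied.
Quorum: 26 present (interested trustees count toward quorum); quorum is 10. Satisfied.
Vote: the loan to an officer requires two-thirds of the disinterested trustees present (26 − 4 = 22). 2/3 of 22 = 14.67, rounded up to 15, so 15 affirmative votes are needed; 15 voted in favor. Satisfied.

Valid — all requirements satisfied.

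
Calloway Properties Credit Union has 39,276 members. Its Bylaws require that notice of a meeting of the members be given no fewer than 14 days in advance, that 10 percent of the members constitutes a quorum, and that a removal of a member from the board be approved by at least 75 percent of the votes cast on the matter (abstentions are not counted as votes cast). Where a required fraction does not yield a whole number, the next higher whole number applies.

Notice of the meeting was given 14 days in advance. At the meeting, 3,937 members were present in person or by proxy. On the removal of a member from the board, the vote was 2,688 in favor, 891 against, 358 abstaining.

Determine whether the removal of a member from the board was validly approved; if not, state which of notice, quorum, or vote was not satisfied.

Notice: 14 days given; 14 required. Satisfied.
Quorum: 10% of 39,276 = 3,927.60, rounded up to 3,928; 3,937 present. Satisfied.
Vote: requires three-fourths of the votes cast (3,937 − 358 abstaining = 3,579); 3/4 of 3579 = 2684.25, rounded up to 2685, so 2,685 needed; 2,688 in favor. Satisfied.

Valid — all requirements satisfied.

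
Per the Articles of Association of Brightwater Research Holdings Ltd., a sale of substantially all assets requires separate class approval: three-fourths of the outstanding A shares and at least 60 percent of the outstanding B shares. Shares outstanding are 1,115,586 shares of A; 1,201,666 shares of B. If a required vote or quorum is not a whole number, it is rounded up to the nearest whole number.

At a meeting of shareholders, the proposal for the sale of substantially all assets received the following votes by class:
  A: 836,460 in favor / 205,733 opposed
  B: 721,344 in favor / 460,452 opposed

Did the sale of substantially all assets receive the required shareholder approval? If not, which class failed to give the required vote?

A: 3/4 of 1115586 = 836689.50, rounded up to 836690; 836,690 required, 836,460 in favor — not approved.
B: 3/5 of 1201666 = 720999.60, rounded up to 721000; 721,000 required, 721,344 in favor — approved.

Not approved — the A shares did not give the required vote.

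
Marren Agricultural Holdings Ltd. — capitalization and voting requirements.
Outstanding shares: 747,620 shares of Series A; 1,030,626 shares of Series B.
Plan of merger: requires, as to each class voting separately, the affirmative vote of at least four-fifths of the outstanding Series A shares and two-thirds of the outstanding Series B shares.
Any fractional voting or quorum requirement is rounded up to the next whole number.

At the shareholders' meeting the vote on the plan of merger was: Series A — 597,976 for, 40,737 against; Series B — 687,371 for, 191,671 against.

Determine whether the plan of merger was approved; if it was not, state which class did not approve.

Not approved — the Series A shares did not give the required vote.

Series A: 4/5 of 747620 = 598096; 598,096 required, 597,976 in favor — not approved.
Series B: 2/3 of 1030626 = 687084; 687,084 required, 687,371 in favor — approved.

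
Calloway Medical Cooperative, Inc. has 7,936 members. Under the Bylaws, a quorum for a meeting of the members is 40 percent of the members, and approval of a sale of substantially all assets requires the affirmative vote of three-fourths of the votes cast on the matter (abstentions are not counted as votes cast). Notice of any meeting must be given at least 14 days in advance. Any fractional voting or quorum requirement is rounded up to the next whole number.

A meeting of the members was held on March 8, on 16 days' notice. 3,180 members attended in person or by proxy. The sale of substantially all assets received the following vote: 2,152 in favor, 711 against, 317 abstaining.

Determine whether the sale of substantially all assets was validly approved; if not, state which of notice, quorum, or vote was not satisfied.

Notice: 16 days given; 14 required. Satisfied.
Quorum: 40% of 7,936 = 3,174.40, rounded up to 3,175; 3,180 present. Satisfied.
Vote: requires three-fourths of the votes cast (3,180 − 317 abstaining = 2,863); 3/4 of 2863 = 2147.25, rounded up to 2148, so 2,148 needed; 2,152 in favor. Satisfied.

Valid — all requirements satisfied.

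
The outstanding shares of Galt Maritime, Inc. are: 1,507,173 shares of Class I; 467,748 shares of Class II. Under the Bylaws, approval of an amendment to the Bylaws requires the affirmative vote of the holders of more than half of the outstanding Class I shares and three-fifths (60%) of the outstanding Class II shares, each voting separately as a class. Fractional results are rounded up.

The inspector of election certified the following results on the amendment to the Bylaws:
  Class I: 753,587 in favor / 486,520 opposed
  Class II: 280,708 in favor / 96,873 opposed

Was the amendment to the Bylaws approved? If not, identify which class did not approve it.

Approved — every class gave the required vote.

Class I: a majority of 1507173 is 753587; 753,587 required, 753,587 in favor — approved.
Class II: 3/5 of 467748 = 280648.80, rounded up to 280649; 280,649 required, 280,708 in favor — approved.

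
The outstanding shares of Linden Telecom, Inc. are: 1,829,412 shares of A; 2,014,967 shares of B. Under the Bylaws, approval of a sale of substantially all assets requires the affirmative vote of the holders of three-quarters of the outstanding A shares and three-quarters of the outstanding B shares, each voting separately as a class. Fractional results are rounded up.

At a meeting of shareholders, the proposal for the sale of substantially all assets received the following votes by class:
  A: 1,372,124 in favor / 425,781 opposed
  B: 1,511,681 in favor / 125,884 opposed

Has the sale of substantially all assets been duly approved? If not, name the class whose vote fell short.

A: 3/4 of 1829412 = 1372059; 1,372,059 required, 1,372,124 in favor — approved.
B: 3/4 of 2014967 = 1511225.25, rounded up to 1511226; 1,511,226 required, 1,511,681 in favor — approved.

Approved — every class gave the required vote.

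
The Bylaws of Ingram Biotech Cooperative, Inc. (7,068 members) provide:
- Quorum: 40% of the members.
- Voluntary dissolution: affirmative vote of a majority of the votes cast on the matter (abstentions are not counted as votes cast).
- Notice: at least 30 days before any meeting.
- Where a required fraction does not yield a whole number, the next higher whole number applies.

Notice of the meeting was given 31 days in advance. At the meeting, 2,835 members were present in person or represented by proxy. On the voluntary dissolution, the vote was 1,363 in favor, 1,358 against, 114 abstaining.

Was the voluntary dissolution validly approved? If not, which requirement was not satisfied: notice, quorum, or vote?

Notice: 31 days given; 30 required. Satisfied.
Quorum: 40% of 7,068 = 2,827.20, rounded up to 2,828; 2,835 present. Satisfied.
Vote: requires a majority of the votes cast (2,835 − 114 abstaining = 2,721); a majority of 2721 is 1361, so 1,361 needed; 1,363 in favor. Satisfied.

Valid — all requirements satisfied.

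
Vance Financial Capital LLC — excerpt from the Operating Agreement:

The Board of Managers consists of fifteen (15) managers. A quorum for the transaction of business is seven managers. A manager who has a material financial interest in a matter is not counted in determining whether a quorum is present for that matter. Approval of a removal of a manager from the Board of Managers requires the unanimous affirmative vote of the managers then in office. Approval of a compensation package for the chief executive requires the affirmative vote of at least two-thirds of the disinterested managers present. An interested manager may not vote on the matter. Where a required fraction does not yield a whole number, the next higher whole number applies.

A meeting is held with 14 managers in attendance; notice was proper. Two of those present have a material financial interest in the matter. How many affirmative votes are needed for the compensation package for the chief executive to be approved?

The compensation package for the chief executive requires two-thirds of the disinterested managers present (14 − 2 = 12).
2/3 of 12 = 8.

8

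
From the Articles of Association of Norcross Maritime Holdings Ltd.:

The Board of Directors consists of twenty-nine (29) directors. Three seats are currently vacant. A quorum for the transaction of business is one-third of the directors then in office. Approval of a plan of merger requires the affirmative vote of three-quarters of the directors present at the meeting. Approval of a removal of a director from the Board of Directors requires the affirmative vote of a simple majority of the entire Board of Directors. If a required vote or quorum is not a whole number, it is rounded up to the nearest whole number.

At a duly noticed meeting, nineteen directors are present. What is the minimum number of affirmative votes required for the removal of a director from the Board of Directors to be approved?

15

The removal of a director from the Board of Directors requires a majority of the entire Board of Directors (29).
A majority of 29 is 15.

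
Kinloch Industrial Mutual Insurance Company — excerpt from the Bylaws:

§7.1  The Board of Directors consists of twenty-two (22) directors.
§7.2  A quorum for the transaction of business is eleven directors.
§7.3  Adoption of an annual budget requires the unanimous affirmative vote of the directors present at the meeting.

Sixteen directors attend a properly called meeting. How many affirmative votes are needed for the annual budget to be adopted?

16

The annual budget requires the unanimous vote of the directors present (16).
Unanimous means all 16.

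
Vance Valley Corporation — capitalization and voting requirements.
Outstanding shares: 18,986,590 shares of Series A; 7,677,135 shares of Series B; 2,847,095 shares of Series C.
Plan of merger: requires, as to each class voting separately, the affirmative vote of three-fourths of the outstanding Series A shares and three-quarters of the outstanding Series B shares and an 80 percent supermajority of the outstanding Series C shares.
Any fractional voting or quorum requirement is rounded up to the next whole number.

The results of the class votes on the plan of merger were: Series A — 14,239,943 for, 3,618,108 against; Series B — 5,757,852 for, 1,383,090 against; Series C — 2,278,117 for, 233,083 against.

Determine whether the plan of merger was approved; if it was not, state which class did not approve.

Approved — every class gave the required vote.

Series A: 3/4 of 18986590 = 14239942.50, rounded up to 14239943; 14,239,943 required, 14,239,943 in favor — approved.
Series B: 3/4 of 7677135 = 5757851.25, rounded up to 5757852; 5,757,852 required, 5,757,852 in favor — approved.
Series C: 4/5 of 2847095 = 2277676; 2,277,676 required, 2,278,117 in favor — approved.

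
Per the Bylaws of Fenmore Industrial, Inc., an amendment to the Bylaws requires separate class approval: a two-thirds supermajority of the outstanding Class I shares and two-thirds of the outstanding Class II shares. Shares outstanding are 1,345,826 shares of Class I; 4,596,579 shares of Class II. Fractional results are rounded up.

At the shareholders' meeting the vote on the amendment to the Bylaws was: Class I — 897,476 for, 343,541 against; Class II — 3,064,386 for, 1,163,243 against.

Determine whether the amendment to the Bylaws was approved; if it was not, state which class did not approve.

Approved — every class gave the required vote.

Class I: 2/3 of 1345826 = 897217.33, rounded up to 897218; 897,218 required, 897,476 in favor — approved.
Class II: 2/3 of 4596579 = 3064386; 3,064,386 required, 3,064,386 in favor — approved.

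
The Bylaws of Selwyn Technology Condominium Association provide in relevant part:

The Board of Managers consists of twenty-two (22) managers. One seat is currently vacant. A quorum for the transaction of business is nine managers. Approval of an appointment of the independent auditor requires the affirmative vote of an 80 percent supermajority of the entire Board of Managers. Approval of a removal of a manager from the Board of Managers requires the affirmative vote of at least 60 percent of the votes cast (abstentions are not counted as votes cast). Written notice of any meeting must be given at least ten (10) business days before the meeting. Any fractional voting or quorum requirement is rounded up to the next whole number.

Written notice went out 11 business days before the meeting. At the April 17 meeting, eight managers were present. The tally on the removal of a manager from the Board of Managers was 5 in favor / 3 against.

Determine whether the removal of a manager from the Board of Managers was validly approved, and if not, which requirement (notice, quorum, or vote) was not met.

Notice: 11 business days given; 10 required (11 ≥ 10). Satisfied.
Quorum: 8 present; quorum is 9. Not satisfied.
Vote: the removal of a manager from the Board of Managers requires three-fifths of the votes cast (8). 3/5 of 8 = 4.80, rounded up to 5, so 5 affirmative votes are needed; 5 voted in favor. Satisfied. (Moot — without a quorum no business can be validly transacted.)

Invalid — quorum requirement not satisfied.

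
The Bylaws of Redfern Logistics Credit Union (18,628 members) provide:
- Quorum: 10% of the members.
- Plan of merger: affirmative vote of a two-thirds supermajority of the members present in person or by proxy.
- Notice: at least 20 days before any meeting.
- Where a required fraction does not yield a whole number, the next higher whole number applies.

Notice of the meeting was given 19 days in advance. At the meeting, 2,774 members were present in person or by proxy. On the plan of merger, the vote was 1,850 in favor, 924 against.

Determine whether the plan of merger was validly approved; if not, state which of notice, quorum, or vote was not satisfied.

Notice: 19 days given; 20 required. Not satisfied.
Quorum: 10% of 18,628 = 1,862.80, rounded up to 1,863; 2,774 present. Satisfied.
Vote: requires two-thirds of those present (2,774); 2/3 of 2774 = 1849.33, rounded up to 1850, so 1,850 needed; 1,850 in favor. Satisfied.

Invalid — notice requirement not satisfied.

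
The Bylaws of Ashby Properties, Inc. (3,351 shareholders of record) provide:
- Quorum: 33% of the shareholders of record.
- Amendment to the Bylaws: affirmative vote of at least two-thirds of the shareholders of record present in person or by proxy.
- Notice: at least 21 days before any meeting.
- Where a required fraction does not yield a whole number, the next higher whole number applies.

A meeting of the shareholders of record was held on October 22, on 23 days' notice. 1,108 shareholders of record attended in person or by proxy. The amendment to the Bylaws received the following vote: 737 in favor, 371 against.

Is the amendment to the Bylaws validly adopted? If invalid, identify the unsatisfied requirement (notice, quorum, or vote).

Notice: 23 days given; 21 required. Satisfied.
Quorum: 33% of 3,351 = 1,105.83, rounded up to 1,106; 1,108 present. Satisfied.
Vote: requires two-thirds of those present (1,108); 2/3 of 1108 = 738.67, rounded up to 739, so 739 needed; 737 in favor. Not satisfied.

Invalid — vote requirement not satisfied.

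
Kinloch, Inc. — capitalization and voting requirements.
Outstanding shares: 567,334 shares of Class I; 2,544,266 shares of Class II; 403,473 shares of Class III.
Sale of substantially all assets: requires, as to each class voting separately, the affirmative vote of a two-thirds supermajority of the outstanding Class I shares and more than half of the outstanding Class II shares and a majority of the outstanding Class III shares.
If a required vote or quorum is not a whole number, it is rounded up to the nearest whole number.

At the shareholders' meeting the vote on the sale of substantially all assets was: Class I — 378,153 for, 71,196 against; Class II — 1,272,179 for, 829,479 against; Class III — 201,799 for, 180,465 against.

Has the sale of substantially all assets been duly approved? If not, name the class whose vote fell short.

Not approved — the Class I shares did not give the required vote.

Class I: 2/3 of 567334 = 378222.67, rounded up to 378223; 378,223 required, 378,153 in favor — not approved.
Class II: a majority of 2544266 is 1272134; 1,272,134 required, 1,272,179 in favor — approved.
Class III: a majority of 403473 is 201737; 201,737 required, 201,799 in favor — approved.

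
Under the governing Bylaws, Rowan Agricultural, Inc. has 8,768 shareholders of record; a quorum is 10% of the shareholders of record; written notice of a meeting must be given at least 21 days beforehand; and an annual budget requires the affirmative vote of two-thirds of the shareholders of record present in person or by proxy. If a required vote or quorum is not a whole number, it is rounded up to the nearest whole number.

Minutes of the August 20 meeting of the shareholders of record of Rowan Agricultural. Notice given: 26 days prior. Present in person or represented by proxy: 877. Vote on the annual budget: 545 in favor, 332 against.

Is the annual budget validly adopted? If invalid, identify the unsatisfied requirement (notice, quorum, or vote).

Invalid — vote requirement not satisfied.

Notice: 26 days given; 21 required. Satisfied.
Quorum: 10% of 8,768 = 876.80, rounded up to 877; 877 present. Satisfied.
Vote: requires two-thirds of those present (877); 2/3 of 877 = 584.67, rounded up to 585, so 585 needed; 545 in favor. Not satisfied.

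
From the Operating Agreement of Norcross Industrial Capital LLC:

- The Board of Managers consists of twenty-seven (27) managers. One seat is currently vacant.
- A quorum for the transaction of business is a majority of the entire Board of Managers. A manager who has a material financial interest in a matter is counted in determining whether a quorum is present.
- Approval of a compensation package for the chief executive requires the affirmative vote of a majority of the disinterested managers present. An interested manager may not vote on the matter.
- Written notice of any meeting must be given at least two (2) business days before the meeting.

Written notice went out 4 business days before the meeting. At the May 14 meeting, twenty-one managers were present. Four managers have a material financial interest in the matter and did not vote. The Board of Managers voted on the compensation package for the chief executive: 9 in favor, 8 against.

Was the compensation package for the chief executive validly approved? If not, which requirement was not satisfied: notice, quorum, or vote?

Valid — all requirements satisfied.

Notice: 4 business days given; 2 required (4 ≥ 2). Satisfied.
Quorum: 21 present (interested managers count toward quorum); quorum is 14. Satisfied.
Vote: the compensation package for the chief executive requires a majority of the disinterested managers present (21 − 4 = 17). A majority of 17 is 9, so 9 affirmative votes are needed; 9 voted in favor. Satisfied.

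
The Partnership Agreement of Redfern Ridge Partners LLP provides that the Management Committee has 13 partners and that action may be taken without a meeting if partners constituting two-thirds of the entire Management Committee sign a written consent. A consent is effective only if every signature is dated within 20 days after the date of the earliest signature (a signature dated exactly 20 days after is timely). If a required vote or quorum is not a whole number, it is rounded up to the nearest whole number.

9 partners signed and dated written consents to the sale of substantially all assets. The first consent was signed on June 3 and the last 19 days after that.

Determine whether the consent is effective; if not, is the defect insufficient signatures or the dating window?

Signatures required: two-thirds of 13 — 2/3 of 13 = 8.67, rounded up to 9, so 9 needed; 9 signed. Sufficient.
Dating window: the latest signature is 19 days after the earliest; the limit is 20 days. Within the window.

Effective — both the signature and dating-window requirements are satisfied.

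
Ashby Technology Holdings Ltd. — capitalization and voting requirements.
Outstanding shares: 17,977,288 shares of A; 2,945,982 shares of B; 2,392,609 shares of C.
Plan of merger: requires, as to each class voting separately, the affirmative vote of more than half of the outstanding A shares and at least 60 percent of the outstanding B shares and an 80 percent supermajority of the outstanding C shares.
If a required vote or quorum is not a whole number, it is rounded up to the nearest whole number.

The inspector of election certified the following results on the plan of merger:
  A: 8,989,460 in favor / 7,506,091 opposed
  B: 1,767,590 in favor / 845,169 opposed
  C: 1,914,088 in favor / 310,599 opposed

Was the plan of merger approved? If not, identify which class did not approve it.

Approved — every class gave the required vote.

A: a majority of 17977288 is 8988645; 8,988,645 required, 8,989,460 in favor — approved.
B: 3/5 of 2945982 = 1767589.20, rounded up to 1767590; 1,767,590 required, 1,767,590 in favor — approved.
C: 4/5 of 2392609 = 1914087.20, rounded up to 1914088; 1,914,088 required, 1,914,088 in favor — approved.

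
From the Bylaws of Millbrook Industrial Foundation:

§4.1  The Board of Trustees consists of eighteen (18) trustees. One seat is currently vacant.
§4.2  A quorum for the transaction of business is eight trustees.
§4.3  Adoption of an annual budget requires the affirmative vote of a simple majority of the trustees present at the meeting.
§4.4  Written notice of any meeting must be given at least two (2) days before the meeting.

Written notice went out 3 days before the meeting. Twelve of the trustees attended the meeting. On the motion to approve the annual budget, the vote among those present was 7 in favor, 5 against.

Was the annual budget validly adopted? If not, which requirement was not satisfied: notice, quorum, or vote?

Valid — all requirements satisfied.

Notice: 3 days given; 2 required (3 ≥ 2). Satisfied.
Quorum: 12 present; quorum is 8. Satisfied.
Vote: the annual budget requires a majority of the trustees present (12). A majority of 12 is 7, so 7 affirmative votes are needed; 7 voted in favor. Satisfied.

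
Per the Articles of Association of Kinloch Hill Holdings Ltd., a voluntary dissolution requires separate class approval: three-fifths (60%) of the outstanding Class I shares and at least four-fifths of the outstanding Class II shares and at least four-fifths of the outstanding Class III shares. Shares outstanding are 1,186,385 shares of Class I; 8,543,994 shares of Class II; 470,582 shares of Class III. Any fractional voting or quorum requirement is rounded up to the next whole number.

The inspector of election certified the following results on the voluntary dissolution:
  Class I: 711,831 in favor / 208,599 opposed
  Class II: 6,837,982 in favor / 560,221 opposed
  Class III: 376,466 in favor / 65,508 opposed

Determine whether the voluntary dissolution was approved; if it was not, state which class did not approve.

Class I: 3/5 of 1186385 = 711831; 711,831 required, 711,831 in favor — approved.
Class II: 4/5 of 8543994 = 6835195.20, rounded up to 6835196; 6,835,196 required, 6,837,982 in favor — approved.
Class III: 4/5 of 470582 = 376465.60, rounded up to 376466; 376,466 required, 376,466 in favor — approved.

Approved — every class gave the required vote.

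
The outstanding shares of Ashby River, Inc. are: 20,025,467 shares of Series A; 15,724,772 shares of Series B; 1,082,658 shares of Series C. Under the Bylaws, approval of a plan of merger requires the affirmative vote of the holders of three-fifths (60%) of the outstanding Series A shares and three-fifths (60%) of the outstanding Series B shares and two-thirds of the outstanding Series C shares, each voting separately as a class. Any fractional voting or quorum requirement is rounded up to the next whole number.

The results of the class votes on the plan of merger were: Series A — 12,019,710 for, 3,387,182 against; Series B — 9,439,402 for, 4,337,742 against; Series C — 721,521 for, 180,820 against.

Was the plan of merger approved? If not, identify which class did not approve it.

Not approved — the Series C shares did not give the required vote.

Series A: 3/5 of 20025467 = 12015280.20, rounded up to 12015281; 12,015,281 required, 12,019,710 in favor — approved.
Series B: 3/5 of 15724772 = 9434863.20, rounded up to 9434864; 9,434,864 required, 9,439,402 in favor — approved.
Series C: 2/3 of 1082658 = 721772; 721,772 required, 721,521 in favor — not approved.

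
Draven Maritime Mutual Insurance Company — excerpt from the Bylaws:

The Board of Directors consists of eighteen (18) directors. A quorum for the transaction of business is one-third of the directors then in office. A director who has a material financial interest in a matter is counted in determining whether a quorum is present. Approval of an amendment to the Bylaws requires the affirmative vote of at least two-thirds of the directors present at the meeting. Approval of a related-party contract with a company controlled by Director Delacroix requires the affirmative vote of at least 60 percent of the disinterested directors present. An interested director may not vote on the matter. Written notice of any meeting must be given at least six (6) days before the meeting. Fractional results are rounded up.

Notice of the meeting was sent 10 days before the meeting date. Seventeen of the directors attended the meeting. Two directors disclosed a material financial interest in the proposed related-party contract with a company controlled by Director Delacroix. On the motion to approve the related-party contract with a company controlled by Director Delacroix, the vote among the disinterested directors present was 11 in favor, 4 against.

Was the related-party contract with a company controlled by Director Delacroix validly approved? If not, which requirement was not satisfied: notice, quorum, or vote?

Notice: 10 days given; 6 required (10 ≥ 6). Satisfied.
Quorum: 17 present (interested directors count toward quorum); quorum is 6. Satisfied.
Vote: the related-party contract with a company controlled by Director Delacroix requires three-fifths of the disinterested directors present (17 − 2 = 15). 3/5 of 15 = 9, so 9 affirmative votes are needed; 11 voted in favor. Satisfied.

Valid — all requirements satisfied.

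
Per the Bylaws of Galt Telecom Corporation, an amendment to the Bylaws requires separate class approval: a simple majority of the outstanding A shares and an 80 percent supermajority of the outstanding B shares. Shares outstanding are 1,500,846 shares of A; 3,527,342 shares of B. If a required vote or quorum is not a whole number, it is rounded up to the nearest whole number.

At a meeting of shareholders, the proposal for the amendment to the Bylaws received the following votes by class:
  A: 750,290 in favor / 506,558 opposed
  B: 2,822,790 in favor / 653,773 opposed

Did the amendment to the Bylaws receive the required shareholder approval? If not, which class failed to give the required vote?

Not approved — the A shares did not give the required vote.

A: a majority of 1500846 is 750424; 750,424 required, 750,290 in favor — not approved.
B: 4/5 of 3527342 = 2821873.60, rounded up to 2821874; 2,821,874 required, 2,822,790 in favor — approved.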